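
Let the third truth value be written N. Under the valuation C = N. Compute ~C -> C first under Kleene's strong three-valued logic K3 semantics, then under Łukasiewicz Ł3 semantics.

In Kleene's strong three-valued logic K3: ~C = ~N = N
~C -> C = N -> N = N
In Łukasiewicz Ł3: ~C = ~N = N
~C -> C = N -> N = ⊤  [min(1, 1−½+½)]
They differ because Kleene's strong three-valued logic K3 and Łukasiewicz Ł3 treat N differently under implication.

N; ⊤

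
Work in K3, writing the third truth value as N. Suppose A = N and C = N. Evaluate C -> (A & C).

N

A & C = N & N = N
C -> (A & C) = N -> N = N  [~N | N]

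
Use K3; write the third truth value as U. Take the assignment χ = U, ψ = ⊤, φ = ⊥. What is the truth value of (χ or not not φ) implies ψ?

not φ = not ⊥ = ⊤
not not φ = not ⊤ = ⊥
χ or not not φ = U or ⊥ = U
(χ or not not φ) implies ψ = U implies ⊤ = ⊤  [not U or ⊤]

⊤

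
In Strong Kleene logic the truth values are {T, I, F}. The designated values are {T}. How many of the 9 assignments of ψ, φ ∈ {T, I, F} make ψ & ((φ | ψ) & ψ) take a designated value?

3

Designated under: (ψ=T, φ=T); (ψ=T, φ=I); (ψ=T, φ=F).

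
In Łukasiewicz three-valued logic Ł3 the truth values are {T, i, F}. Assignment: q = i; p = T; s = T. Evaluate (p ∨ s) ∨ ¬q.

T

p ∨ s = T ∨ T = T
¬q = ¬i = i
(p ∨ s) ∨ ¬q = T ∨ i = T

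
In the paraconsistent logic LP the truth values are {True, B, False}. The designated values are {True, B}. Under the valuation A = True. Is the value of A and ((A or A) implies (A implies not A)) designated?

A or A = True or True = True
not A = not True = False
A implies not A = True implies False = False
(A or A) implies (A implies not A) = True implies False = False
A and ((A or A) implies (A implies not A)) = True and False = False
False ∉ {True, B}.

No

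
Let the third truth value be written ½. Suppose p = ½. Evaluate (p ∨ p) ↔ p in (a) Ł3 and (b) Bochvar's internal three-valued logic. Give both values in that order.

In Ł3: p ∨ p = ½ ∨ ½ = ½
(p ∨ p) ↔ p = ½ ↔ ½ = ⊤  [1 − |½−½|]
In Bochvar's internal three-valued logic: p ∨ p = ½ ∨ ½ = ½
(p ∨ p) ↔ p = ½ ↔ ½ = ½
They differ because Ł3 and Bochvar's internal three-valued logic treat ½ differently under the binary connectives.

⊤; ½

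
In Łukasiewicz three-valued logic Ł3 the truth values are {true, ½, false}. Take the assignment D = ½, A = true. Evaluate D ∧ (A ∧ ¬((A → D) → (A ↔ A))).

A → D = true → ½ = ½  [min(1, 1−1+½)]
A ↔ A = true ↔ true = true
(A → D) → (A ↔ A) = ½ → true = true
¬((A → D) → (A ↔ A)) = ¬true = false
A ∧ ¬((A → D) → (A ↔ A)) = true ∧ false = false
D ∧ (A ∧ ¬((A → D) → (A ↔ A))) = ½ ∧ false = false

false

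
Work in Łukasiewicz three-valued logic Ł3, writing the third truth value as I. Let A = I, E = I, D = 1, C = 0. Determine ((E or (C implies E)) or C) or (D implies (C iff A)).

C implies E = 0 implies I = 1
E or (C implies E) = I or 1 = 1
(E or (C implies E)) or C = 1 or 0 = 1
C iff A = 0 iff I = I
D implies (C iff A) = 1 implies I = I
((E or (C implies E)) or C) or (D implies (C iff A)) = 1 or I = 1

1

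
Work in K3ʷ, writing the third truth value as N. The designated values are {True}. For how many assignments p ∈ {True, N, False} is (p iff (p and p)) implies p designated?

p=True: True ✓
p=N: N ·
p=False: False ·

1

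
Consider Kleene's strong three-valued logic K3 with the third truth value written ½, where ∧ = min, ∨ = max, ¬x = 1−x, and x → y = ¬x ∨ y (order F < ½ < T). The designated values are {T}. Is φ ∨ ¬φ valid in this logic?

Countermodel: φ=½ gives ½, which is not designated.

No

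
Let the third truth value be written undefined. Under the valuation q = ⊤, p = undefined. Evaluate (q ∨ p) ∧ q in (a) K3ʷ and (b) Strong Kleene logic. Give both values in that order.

undefined; ⊤

In K3ʷ: q ∨ p = ⊤ ∨ undefined = undefined
(q ∨ p) ∧ q = undefined ∧ ⊤ = undefined
In Strong Kleene logic: q ∨ p = ⊤ ∨ undefined = ⊤
(q ∨ p) ∧ q = ⊤ ∧ ⊤ = ⊤
They differ because K3ʷ and Strong Kleene logic treat undefined differently under the binary connectives.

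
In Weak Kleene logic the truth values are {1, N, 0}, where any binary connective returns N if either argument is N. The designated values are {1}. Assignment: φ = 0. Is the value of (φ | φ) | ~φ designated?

φ | φ = 0 | 0 = 0
~φ = ~0 = 1
(φ | φ) | ~φ = 0 | 1 = 1
1 ∈ {1}.

Yes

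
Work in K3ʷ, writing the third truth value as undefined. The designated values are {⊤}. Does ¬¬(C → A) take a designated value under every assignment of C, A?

No

Countermodel: C=⊤, A=undefined gives undefined, which is not designated.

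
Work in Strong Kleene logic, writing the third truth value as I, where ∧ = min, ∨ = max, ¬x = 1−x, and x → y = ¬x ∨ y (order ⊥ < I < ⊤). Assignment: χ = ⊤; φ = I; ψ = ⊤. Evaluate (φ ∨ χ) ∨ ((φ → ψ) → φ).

⊤

φ ∨ χ = I ∨ ⊤ = ⊤
φ → ψ = I → ⊤ = ⊤  [¬I ∨ ⊤]
(φ → ψ) → φ = ⊤ → I = I
(φ ∨ χ) ∨ ((φ → ψ) → φ) = ⊤ ∨ I = ⊤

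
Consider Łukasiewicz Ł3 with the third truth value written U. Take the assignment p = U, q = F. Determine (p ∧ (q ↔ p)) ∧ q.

F

q ↔ p = F ↔ U = U  [1 − |0−½|]
p ∧ (q ↔ p) = U ∧ U = U
(p ∧ (q ↔ p)) ∧ q = U ∧ F = F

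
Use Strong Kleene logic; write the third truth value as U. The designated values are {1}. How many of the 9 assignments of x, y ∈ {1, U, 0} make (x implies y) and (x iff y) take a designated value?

2

Designated under: (x=1, y=1); (x=0, y=0).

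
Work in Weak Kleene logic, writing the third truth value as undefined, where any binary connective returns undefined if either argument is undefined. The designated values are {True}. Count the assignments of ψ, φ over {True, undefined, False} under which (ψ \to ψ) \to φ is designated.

2

Designated under: (ψ=True, φ=True); (ψ=False, φ=True).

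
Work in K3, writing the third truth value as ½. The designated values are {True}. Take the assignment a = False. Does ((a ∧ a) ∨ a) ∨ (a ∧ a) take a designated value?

No

a ∧ a = False ∧ False = False
(a ∧ a) ∨ a = False ∨ False = False
a ∧ a = False ∧ False = False
((a ∧ a) ∨ a) ∨ (a ∧ a) = False ∨ False = False
False ∉ {True}.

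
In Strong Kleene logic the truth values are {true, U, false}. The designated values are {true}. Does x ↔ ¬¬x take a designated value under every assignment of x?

Countermodel: x=U gives U, which is not designated.

No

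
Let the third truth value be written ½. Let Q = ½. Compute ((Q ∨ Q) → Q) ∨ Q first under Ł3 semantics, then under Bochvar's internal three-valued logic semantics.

1; ½

In Ł3: Q ∨ Q = ½ ∨ ½ = ½
(Q ∨ Q) → Q = ½ → ½ = 1
((Q ∨ Q) → Q) ∨ Q = 1 ∨ ½ = 1
In Bochvar's internal three-valued logic: Q ∨ Q = ½ ∨ ½ = ½
(Q ∨ Q) → Q = ½ → ½ = ½  [any arg is the third value ⇒ result is the third value]
((Q ∨ Q) → Q) ∨ Q = ½ ∨ ½ = ½
They differ because Ł3 and Bochvar's internal three-valued logic treat ½ differently under the binary connectives.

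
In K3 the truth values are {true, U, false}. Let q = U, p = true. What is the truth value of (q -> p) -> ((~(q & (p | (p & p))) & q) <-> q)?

U

q -> p = U -> true = true
p & p = true & true = true
p | (p & p) = true | true = true
q & (p | (p & p)) = U & true = U
~(q & (p | (p & p))) = ~U = U
~(q & (p | (p & p))) & q = U & U = U
(~(q & (p | (p & p))) & q) <-> q = U <-> U = U
(q -> p) -> ((~(q & (p | (p & p))) & q) <-> q) = true -> U = U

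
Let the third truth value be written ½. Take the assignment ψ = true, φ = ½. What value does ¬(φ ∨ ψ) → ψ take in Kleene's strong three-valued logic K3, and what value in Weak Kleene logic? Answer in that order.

true; ½

In Kleene's strong three-valued logic K3: φ ∨ ψ = ½ ∨ true = true
¬(φ ∨ ψ) = ¬true = false
¬(φ ∨ ψ) → ψ = false → true = true
In Weak Kleene logic: φ ∨ ψ = ½ ∨ true = ½
¬(φ ∨ ψ) = ¬½ = ½
¬(φ ∨ ψ) → ψ = ½ → true = ½  [any arg is the third value ⇒ result is the third value]
They differ because Kleene's strong three-valued logic K3 and Weak Kleene logic treat ½ differently under the binary connectives.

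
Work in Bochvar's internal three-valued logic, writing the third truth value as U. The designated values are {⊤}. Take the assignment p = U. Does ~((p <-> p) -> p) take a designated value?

p <-> p = U <-> U = U
(p <-> p) -> p = U -> U = U  [any arg is the third value ⇒ result is the third value]
~((p <-> p) -> p) = ~U = U
U ∉ {⊤}.

No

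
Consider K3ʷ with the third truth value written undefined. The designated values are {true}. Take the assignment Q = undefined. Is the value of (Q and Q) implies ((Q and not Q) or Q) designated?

Q and Q = undefined and undefined = undefined
not Q = not undefined = undefined
Q and not Q = undefined and undefined = undefined
(Q and not Q) or Q = undefined or undefined = undefined
(Q and Q) implies ((Q and not Q) or Q) = undefined implies undefined = undefined
undefined ∉ {true}.

No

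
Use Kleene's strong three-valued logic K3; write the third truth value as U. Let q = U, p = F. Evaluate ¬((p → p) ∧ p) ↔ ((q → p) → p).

U

p → p = F → F = T
(p → p) ∧ p = T ∧ F = F
¬((p → p) ∧ p) = ¬F = T
q → p = U → F = U  [¬U ∨ F]
(q → p) → p = U → F = U
¬((p → p) ∧ p) ↔ ((q → p) → p) = T ↔ U = U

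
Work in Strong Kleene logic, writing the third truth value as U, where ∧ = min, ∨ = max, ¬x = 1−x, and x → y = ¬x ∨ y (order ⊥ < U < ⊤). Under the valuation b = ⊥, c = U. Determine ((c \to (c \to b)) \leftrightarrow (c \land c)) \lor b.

U

c \to b = U \to ⊥ = U
c \to (c \to b) = U \to U = U
c \land c = U \land U = U
(c \to (c \to b)) \leftrightarrow (c \land c) = U \leftrightarrow U = U
((c \to (c \to b)) \leftrightarrow (c \land c)) \lor b = U \lor ⊥ = U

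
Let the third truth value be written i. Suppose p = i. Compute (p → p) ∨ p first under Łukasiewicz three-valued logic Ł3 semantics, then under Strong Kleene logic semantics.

In Łukasiewicz three-valued logic Ł3: p → p = i → i = T  [min(1, 1−½+½)]
(p → p) ∨ p = T ∨ i = T
In Strong Kleene logic: p → p = i → i = i  [¬i ∨ i]
(p → p) ∨ p = i ∨ i = i
They differ because Łukasiewicz three-valued logic Ł3 and Strong Kleene logic treat i differently under implication.

T; i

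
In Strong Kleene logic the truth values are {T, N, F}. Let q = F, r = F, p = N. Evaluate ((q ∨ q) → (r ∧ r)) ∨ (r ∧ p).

T

q ∨ q = F ∨ F = F
r ∧ r = F ∧ F = F
(q ∨ q) → (r ∧ r) = F → F = T
r ∧ p = F ∧ N = F
((q ∨ q) → (r ∧ r)) ∨ (r ∧ p) = T ∨ F = T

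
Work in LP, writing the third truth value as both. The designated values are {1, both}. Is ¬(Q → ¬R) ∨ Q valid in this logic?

No

Countermodel: Q=0, R=1 gives 0, which is not designated.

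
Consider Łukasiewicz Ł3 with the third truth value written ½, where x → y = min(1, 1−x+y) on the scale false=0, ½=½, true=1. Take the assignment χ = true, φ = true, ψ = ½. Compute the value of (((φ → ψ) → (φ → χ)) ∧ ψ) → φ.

true

φ → ψ = true → ½ = ½
φ → χ = true → true = true
(φ → ψ) → (φ → χ) = ½ → true = true
((φ → ψ) → (φ → χ)) ∧ ψ = true ∧ ½ = ½
(((φ → ψ) → (φ → χ)) ∧ ψ) → φ = ½ → true = true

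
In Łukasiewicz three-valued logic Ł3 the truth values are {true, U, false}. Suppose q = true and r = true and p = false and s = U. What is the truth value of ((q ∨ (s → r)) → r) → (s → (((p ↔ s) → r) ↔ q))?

s → r = U → true = true  [min(1, 1−½+1)]
q ∨ (s → r) = true ∨ true = true
(q ∨ (s → r)) → r = true → true = true
p ↔ s = false ↔ U = U
(p ↔ s) → r = U → true = true
((p ↔ s) → r) ↔ q = true ↔ true = true
s → (((p ↔ s) → r) ↔ q) = U → true = true
((q ∨ (s → r)) → r) → (s → (((p ↔ s) → r) ↔ q)) = true → true = true

true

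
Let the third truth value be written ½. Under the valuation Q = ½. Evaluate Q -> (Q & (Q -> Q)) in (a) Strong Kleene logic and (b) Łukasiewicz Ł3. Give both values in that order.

In Strong Kleene logic: Q -> Q = ½ -> ½ = ½
Q & (Q -> Q) = ½ & ½ = ½
Q -> (Q & (Q -> Q)) = ½ -> ½ = ½
In Łukasiewicz Ł3: Q -> Q = ½ -> ½ = True  [min(1, 1−½+½)]
Q & (Q -> Q) = ½ & True = ½
Q -> (Q & (Q -> Q)) = ½ -> ½ = True
They differ because Strong Kleene logic and Łukasiewicz Ł3 treat ½ differently under implication.

½; True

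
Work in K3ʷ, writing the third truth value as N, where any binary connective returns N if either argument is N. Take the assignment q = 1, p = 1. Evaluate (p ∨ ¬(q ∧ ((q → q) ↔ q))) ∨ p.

q → q = 1 → 1 = 1
(q → q) ↔ q = 1 ↔ 1 = 1
q ∧ ((q → q) ↔ q) = 1 ∧ 1 = 1
¬(q ∧ ((q → q) ↔ q)) = ¬1 = 0
p ∨ ¬(q ∧ ((q → q) ↔ q)) = 1 ∨ 0 = 1
(p ∨ ¬(q ∧ ((q → q) ↔ q))) ∨ p = 1 ∨ 1 = 1

1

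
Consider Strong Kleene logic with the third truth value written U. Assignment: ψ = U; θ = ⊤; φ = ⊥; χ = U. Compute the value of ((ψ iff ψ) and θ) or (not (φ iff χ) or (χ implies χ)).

U

ψ iff ψ = U iff U = U
(ψ iff ψ) and θ = U and ⊤ = U
φ iff χ = ⊥ iff U = U
not (φ iff χ) = not U = U
χ implies χ = U implies U = U  [not U or U]
not (φ iff χ) or (χ implies χ) = U or U = U
((ψ iff ψ) and θ) or (not (φ iff χ) or (χ implies χ)) = U or U = U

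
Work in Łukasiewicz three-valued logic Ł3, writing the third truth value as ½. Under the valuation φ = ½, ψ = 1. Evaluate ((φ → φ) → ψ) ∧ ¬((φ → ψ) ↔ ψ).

0

φ → φ = ½ → ½ = 1  [min(1, 1−½+½)]
(φ → φ) → ψ = 1 → 1 = 1
φ → ψ = ½ → 1 = 1
(φ → ψ) ↔ ψ = 1 ↔ 1 = 1
¬((φ → ψ) ↔ ψ) = ¬1 = 0
((φ → φ) → ψ) ∧ ¬((φ → ψ) ↔ ψ) = 1 ∧ 0 = 0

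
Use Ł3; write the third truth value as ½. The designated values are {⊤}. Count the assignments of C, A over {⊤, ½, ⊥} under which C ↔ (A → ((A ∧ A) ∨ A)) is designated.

Designated under: (C=⊤, A=⊤); (C=⊤, A=½); (C=⊤, A=⊥).

3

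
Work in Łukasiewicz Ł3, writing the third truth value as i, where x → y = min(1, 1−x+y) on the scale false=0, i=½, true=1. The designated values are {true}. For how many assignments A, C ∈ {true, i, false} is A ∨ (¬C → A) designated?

6

Of the 9 assignments, 6 give a value in {true}.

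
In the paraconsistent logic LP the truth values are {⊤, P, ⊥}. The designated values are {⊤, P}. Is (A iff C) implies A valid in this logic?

No

Countermodel: A=⊥, C=⊥ gives ⊥, which is not designated.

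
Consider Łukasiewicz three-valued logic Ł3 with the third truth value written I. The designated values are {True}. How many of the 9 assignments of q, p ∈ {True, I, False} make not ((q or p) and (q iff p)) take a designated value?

Designated under: (q=True, p=False); (q=False, p=True); (q=False, p=False).

3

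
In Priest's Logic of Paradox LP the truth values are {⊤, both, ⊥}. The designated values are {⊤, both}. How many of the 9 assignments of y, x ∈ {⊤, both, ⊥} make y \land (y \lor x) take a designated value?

6

Of the 9 assignments, 6 give a value in {⊤, both}.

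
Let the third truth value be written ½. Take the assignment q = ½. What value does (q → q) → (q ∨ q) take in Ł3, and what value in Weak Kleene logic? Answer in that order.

In Ł3: q → q = ½ → ½ = 1
q ∨ q = ½ ∨ ½ = ½
(q → q) → (q ∨ q) = 1 → ½ = ½
In Weak Kleene logic: q → q = ½ → ½ = ½
q ∨ q = ½ ∨ ½ = ½
(q → q) → (q ∨ q) = ½ → ½ = ½

½; ½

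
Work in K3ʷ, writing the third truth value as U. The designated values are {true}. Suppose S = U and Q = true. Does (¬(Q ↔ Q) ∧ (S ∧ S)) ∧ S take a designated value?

No

Q ↔ Q = true ↔ true = true
¬(Q ↔ Q) = ¬true = false
S ∧ S = U ∧ U = U
¬(Q ↔ Q) ∧ (S ∧ S) = false ∧ U = U
(¬(Q ↔ Q) ∧ (S ∧ S)) ∧ S = U ∧ U = U
U ∉ {true}.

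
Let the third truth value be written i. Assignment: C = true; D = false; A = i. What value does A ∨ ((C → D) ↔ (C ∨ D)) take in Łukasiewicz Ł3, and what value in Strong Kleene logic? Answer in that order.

In Łukasiewicz Ł3: C → D = true → false = false
C ∨ D = true ∨ false = true
(C → D) ↔ (C ∨ D) = false ↔ true = false
A ∨ ((C → D) ↔ (C ∨ D)) = i ∨ false = i
In Strong Kleene logic: C → D = true → false = false
C ∨ D = true ∨ false = true
(C → D) ↔ (C ∨ D) = false ↔ true = false
A ∨ ((C → D) ↔ (C ∨ D)) = i ∨ false = i

i; i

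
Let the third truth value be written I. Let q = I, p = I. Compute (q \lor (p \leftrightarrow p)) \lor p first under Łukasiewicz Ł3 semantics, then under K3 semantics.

In Łukasiewicz Ł3: p \leftrightarrow p = I \leftrightarrow I = ⊤  [1 − |½−½|]
q \lor (p \leftrightarrow p) = I \lor ⊤ = ⊤
(q \lor (p \leftrightarrow p)) \lor p = ⊤ \lor I = ⊤
In K3: p \leftrightarrow p = I \leftrightarrow I = I
q \lor (p \leftrightarrow p) = I \lor I = I
(q \lor (p \leftrightarrow p)) \lor p = I \lor I = I
They differ because Łukasiewicz Ł3 and K3 treat I differently under implication.

⊤; I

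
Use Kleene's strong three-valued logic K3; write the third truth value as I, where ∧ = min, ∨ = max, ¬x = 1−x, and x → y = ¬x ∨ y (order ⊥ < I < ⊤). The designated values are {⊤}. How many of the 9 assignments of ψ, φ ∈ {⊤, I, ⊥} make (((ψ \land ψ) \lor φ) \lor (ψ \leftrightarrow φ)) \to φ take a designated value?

3

Designated under: (ψ=⊤, φ=⊤); (ψ=I, φ=⊤); (ψ=⊥, φ=⊤).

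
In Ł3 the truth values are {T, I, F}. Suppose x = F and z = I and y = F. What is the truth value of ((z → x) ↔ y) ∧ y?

F

z → x = I → F = I  [min(1, 1−½+0)]
(z → x) ↔ y = I ↔ F = I
((z → x) ↔ y) ∧ y = I ∧ F = F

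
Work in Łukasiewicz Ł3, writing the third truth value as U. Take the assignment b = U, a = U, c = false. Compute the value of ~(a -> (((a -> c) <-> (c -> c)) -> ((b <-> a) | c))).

false

a -> c = U -> false = U  [min(1, 1−½+0)]
c -> c = false -> false = true
(a -> c) <-> (c -> c) = U <-> true = U
b <-> a = U <-> U = true
(b <-> a) | c = true | false = true
((a -> c) <-> (c -> c)) -> ((b <-> a) | c) = U -> true = true
a -> (((a -> c) <-> (c -> c)) -> ((b <-> a) | c)) = U -> true = true
~(a -> (((a -> c) <-> (c -> c)) -> ((b <-> a) | c))) = ~true = false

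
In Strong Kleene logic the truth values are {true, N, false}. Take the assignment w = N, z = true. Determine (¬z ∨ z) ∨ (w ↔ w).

¬z = ¬true = false
¬z ∨ z = false ∨ true = true
w ↔ w = N ↔ N = N
(¬z ∨ z) ∨ (w ↔ w) = true ∨ N = true

true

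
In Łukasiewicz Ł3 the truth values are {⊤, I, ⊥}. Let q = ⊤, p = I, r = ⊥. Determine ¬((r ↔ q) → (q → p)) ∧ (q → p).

r ↔ q = ⊥ ↔ ⊤ = ⊥
q → p = ⊤ → I = I
(r ↔ q) → (q → p) = ⊥ → I = ⊤
¬((r ↔ q) → (q → p)) = ¬⊤ = ⊥
q → p = ⊤ → I = I
¬((r ↔ q) → (q → p)) ∧ (q → p) = ⊥ ∧ I = ⊥

⊥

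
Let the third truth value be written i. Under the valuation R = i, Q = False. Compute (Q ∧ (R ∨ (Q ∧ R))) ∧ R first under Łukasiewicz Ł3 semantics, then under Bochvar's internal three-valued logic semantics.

False; i

In Łukasiewicz Ł3: Q ∧ R = False ∧ i = False
R ∨ (Q ∧ R) = i ∨ False = i
Q ∧ (R ∨ (Q ∧ R)) = False ∧ i = False
(Q ∧ (R ∨ (Q ∧ R))) ∧ R = False ∧ i = False
In Bochvar's internal three-valued logic: Q ∧ R = False ∧ i = i
R ∨ (Q ∧ R) = i ∨ i = i
Q ∧ (R ∨ (Q ∧ R)) = False ∧ i = i
(Q ∧ (R ∨ (Q ∧ R))) ∧ R = i ∧ i = i
They differ because Łukasiewicz Ł3 and Bochvar's internal three-valued logic treat i differently under the binary connectives.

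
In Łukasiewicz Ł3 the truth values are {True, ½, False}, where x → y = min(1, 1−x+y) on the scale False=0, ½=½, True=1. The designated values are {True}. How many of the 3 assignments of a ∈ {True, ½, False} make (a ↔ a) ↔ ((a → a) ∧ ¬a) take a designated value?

a=True: False ·
a=½: ½ ·
a=False: True ✓

1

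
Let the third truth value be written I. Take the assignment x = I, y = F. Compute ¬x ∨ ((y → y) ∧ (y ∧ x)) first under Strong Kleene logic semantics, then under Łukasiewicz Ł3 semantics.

In Strong Kleene logic: ¬x = ¬I = I
y → y = F → F = T
y ∧ x = F ∧ I = F
(y → y) ∧ (y ∧ x) = T ∧ F = F
¬x ∨ ((y → y) ∧ (y ∧ x)) = I ∨ F = I
In Łukasiewicz Ł3: ¬x = ¬I = I
y → y = F → F = T
y ∧ x = F ∧ I = F
(y → y) ∧ (y ∧ x) = T ∧ F = F
¬x ∨ ((y → y) ∧ (y ∧ x)) = I ∨ F = I

I; I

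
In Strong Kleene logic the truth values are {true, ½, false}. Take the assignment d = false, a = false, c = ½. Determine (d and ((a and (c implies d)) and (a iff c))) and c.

false

c implies d = ½ implies false = ½
a and (c implies d) = false and ½ = false
a iff c = false iff ½ = ½
(a and (c implies d)) and (a iff c) = false and ½ = false
d and ((a and (c implies d)) and (a iff c)) = false and false = false
(d and ((a and (c implies d)) and (a iff c))) and c = false and ½ = false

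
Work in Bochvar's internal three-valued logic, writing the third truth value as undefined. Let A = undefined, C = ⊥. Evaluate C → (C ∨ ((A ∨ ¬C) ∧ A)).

undefined

¬C = ¬⊥ = ⊤
A ∨ ¬C = undefined ∨ ⊤ = undefined
(A ∨ ¬C) ∧ A = undefined ∧ undefined = undefined
C ∨ ((A ∨ ¬C) ∧ A) = ⊥ ∨ undefined = undefined
C → (C ∨ ((A ∨ ¬C) ∧ A)) = ⊥ → undefined = undefined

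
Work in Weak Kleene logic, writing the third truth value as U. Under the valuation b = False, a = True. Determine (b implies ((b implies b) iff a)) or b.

True

b implies b = False implies False = True
(b implies b) iff a = True iff True = True
b implies ((b implies b) iff a) = False implies True = True
(b implies ((b implies b) iff a)) or b = True or False = True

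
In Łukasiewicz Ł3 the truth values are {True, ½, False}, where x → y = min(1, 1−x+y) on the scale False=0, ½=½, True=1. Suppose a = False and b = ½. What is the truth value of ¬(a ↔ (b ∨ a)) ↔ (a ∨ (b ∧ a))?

½

b ∨ a = ½ ∨ False = ½
a ↔ (b ∨ a) = False ↔ ½ = ½  [1 − |0−½|]
¬(a ↔ (b ∨ a)) = ¬½ = ½
b ∧ a = ½ ∧ False = False
a ∨ (b ∧ a) = False ∨ False = False
¬(a ↔ (b ∨ a)) ↔ (a ∨ (b ∧ a)) = ½ ↔ False = ½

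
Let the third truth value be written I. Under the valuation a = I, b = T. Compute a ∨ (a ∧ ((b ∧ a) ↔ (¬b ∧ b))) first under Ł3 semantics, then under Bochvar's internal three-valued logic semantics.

In Ł3: b ∧ a = T ∧ I = I
¬b = ¬T = F
¬b ∧ b = F ∧ T = F
(b ∧ a) ↔ (¬b ∧ b) = I ↔ F = I
a ∧ ((b ∧ a) ↔ (¬b ∧ b)) = I ∧ I = I
a ∨ (a ∧ ((b ∧ a) ↔ (¬b ∧ b))) = I ∨ I = I
In Bochvar's internal three-valued logic: b ∧ a = T ∧ I = I
¬b = ¬T = F
¬b ∧ b = F ∧ T = F
(b ∧ a) ↔ (¬b ∧ b) = I ↔ F = I
a ∧ ((b ∧ a) ↔ (¬b ∧ b)) = I ∧ I = I
a ∨ (a ∧ ((b ∧ a) ↔ (¬b ∧ b))) = I ∨ I = I

I; I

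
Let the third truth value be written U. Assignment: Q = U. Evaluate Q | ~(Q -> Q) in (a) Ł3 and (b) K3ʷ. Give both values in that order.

U; U

In Ł3: Q -> Q = U -> U = true  [min(1, 1−½+½)]
~(Q -> Q) = ~true = false
Q | ~(Q -> Q) = U | false = U
In K3ʷ: Q -> Q = U -> U = U
~(Q -> Q) = ~U = U
Q | ~(Q -> Q) = U | U = U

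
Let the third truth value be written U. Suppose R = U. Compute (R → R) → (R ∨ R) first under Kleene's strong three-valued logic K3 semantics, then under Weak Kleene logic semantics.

In Kleene's strong three-valued logic K3: R → R = U → U = U  [¬U ∨ U]
R ∨ R = U ∨ U = U
(R → R) → (R ∨ R) = U → U = U
In Weak Kleene logic: R → R = U → U = U  [any arg is the third value ⇒ result is the third value]
R ∨ R = U ∨ U = U
(R → R) → (R ∨ R) = U → U = U

U; U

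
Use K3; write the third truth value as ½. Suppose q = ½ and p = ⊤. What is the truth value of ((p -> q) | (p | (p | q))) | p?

p -> q = ⊤ -> ½ = ½
p | q = ⊤ | ½ = ⊤
p | (p | q) = ⊤ | ⊤ = ⊤
(p -> q) | (p | (p | q)) = ½ | ⊤ = ⊤
((p -> q) | (p | (p | q))) | p = ⊤ | ⊤ = ⊤

⊤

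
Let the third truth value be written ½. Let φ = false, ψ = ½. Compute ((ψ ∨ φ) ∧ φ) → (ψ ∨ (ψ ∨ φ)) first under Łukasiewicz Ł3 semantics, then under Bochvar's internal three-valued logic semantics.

In Łukasiewicz Ł3: ψ ∨ φ = ½ ∨ false = ½
(ψ ∨ φ) ∧ φ = ½ ∧ false = false
ψ ∨ φ = ½ ∨ false = ½
ψ ∨ (ψ ∨ φ) = ½ ∨ ½ = ½
((ψ ∨ φ) ∧ φ) → (ψ ∨ (ψ ∨ φ)) = false → ½ = true
In Bochvar's internal three-valued logic: ψ ∨ φ = ½ ∨ false = ½
(ψ ∨ φ) ∧ φ = ½ ∧ false = ½
ψ ∨ φ = ½ ∨ false = ½
ψ ∨ (ψ ∨ φ) = ½ ∨ ½ = ½
((ψ ∨ φ) ∧ φ) → (ψ ∨ (ψ ∨ φ)) = ½ → ½ = ½  [any arg is the third value ⇒ result is the third value]
They differ because Łukasiewicz Ł3 and Bochvar's internal three-valued logic treat ½ differently under the binary connectives.

true; ½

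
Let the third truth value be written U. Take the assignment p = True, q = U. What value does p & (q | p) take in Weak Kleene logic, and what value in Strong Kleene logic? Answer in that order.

In Weak Kleene logic: q | p = U | True = U
p & (q | p) = True & U = U
In Strong Kleene logic: q | p = U | True = True
p & (q | p) = True & True = True
They differ because Weak Kleene logic and Strong Kleene logic treat U differently under the binary connectives.

U; True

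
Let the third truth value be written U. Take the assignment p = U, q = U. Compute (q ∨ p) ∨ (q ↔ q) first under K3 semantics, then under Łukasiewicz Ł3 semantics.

In K3: q ∨ p = U ∨ U = U
q ↔ q = U ↔ U = U
(q ∨ p) ∨ (q ↔ q) = U ∨ U = U
In Łukasiewicz Ł3: q ∨ p = U ∨ U = U
q ↔ q = U ↔ U = 1
(q ∨ p) ∨ (q ↔ q) = U ∨ 1 = 1
They differ because K3 and Łukasiewicz Ł3 treat U differently under implication.

U; 1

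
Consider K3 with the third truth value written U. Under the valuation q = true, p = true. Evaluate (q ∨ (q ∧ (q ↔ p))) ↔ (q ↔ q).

q ↔ p = true ↔ true = true
q ∧ (q ↔ p) = true ∧ true = true
q ∨ (q ∧ (q ↔ p)) = true ∨ true = true
q ↔ q = true ↔ true = true
(q ∨ (q ∧ (q ↔ p))) ↔ (q ↔ q) = true ↔ true = true

true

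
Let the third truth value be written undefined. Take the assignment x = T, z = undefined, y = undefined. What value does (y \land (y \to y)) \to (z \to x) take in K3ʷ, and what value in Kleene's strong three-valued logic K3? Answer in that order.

In K3ʷ: y \to y = undefined \to undefined = undefined  [any arg is the third value ⇒ result is the third value]
y \land (y \to y) = undefined \land undefined = undefined
z \to x = undefined \to T = undefined
(y \land (y \to y)) \to (z \to x) = undefined \to undefined = undefined
In Kleene's strong three-valued logic K3: y \to y = undefined \to undefined = undefined
y \land (y \to y) = undefined \land undefined = undefined
z \to x = undefined \to T = T
(y \land (y \to y)) \to (z \to x) = undefined \to T = T
They differ because K3ʷ and Kleene's strong three-valued logic K3 treat undefined differently under the binary connectives.

undefined; T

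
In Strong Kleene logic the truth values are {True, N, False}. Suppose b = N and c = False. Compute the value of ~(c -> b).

False

c -> b = False -> N = True  [~False | N]
~(c -> b) = ~True = False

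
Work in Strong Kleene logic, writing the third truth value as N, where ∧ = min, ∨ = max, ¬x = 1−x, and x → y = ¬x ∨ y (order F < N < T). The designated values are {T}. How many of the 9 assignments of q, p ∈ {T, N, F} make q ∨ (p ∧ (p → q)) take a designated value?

3

Designated under: (q=T, p=T); (q=T, p=N); (q=T, p=F).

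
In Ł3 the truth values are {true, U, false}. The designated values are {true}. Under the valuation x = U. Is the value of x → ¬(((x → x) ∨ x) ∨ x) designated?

No

x → x = U → U = true  [min(1, 1−½+½)]
(x → x) ∨ x = true ∨ U = true
((x → x) ∨ x) ∨ x = true ∨ U = true
¬(((x → x) ∨ x) ∨ x) = ¬true = false
x → ¬(((x → x) ∨ x) ∨ x) = U → false = U
U ∉ {true}.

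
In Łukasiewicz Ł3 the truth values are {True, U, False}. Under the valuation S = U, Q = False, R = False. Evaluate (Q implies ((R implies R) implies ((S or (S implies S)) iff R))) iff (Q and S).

False

R implies R = False implies False = True
S implies S = U implies U = True  [min(1, 1−½+½)]
S or (S implies S) = U or True = True
(S or (S implies S)) iff R = True iff False = False
(R implies R) implies ((S or (S implies S)) iff R) = True implies False = False
Q implies ((R implies R) implies ((S or (S implies S)) iff R)) = False implies False = True
Q and S = False and U = False
(Q implies ((R implies R) implies ((S or (S implies S)) iff R))) iff (Q and S) = True iff False = False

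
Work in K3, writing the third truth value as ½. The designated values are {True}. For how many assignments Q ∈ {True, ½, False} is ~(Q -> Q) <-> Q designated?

1

Q=True: False ·
Q=½: ½ ·
Q=False: True ✓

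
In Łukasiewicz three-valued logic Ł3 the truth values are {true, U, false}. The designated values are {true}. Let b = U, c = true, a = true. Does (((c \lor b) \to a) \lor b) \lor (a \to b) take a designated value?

Yes

c \lor b = true \lor U = true
(c \lor b) \to a = true \to true = true
((c \lor b) \to a) \lor b = true \lor U = true
a \to b = true \to U = U  [min(1, 1−1+½)]
(((c \lor b) \to a) \lor b) \lor (a \to b) = true \lor U = true
true ∈ {true}.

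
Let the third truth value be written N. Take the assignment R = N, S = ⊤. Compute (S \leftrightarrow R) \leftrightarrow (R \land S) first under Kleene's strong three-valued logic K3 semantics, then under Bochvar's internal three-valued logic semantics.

In Kleene's strong three-valued logic K3: S \leftrightarrow R = ⊤ \leftrightarrow N = N
R \land S = N \land ⊤ = N
(S \leftrightarrow R) \leftrightarrow (R \land S) = N \leftrightarrow N = N
In Bochvar's internal three-valued logic: S \leftrightarrow R = ⊤ \leftrightarrow N = N
R \land S = N \land ⊤ = N
(S \leftrightarrow R) \leftrightarrow (R \land S) = N \leftrightarrow N = N

N; N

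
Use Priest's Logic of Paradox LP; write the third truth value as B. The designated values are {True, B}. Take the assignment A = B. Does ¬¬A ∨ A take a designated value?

Yes

¬A = ¬B = B
¬¬A = ¬B = B
¬¬A ∨ A = B ∨ B = B
B ∈ {True, B}.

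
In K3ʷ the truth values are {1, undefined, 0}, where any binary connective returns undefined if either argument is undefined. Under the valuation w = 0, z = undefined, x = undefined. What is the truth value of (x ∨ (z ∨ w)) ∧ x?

undefined

z ∨ w = undefined ∨ 0 = undefined
x ∨ (z ∨ w) = undefined ∨ undefined = undefined
(x ∨ (z ∨ w)) ∧ x = undefined ∧ undefined = undefined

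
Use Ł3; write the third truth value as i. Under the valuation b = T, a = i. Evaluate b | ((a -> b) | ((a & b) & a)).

a -> b = i -> T = T  [min(1, 1−½+1)]
a & b = i & T = i
(a & b) & a = i & i = i
(a -> b) | ((a & b) & a) = T | i = T
b | ((a -> b) | ((a & b) & a)) = T | T = T

T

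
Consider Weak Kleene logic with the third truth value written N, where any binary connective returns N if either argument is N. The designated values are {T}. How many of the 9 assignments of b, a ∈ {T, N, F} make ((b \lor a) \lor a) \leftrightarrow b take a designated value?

3

Designated under: (b=T, a=T); (b=T, a=F); (b=F, a=F).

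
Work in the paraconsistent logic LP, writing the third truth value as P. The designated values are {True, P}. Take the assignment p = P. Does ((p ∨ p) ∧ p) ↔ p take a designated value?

Yes

p ∨ p = P ∨ P = P
(p ∨ p) ∧ p = P ∧ P = P
((p ∨ p) ∧ p) ↔ p = P ↔ P = P
P ∈ {True, P}.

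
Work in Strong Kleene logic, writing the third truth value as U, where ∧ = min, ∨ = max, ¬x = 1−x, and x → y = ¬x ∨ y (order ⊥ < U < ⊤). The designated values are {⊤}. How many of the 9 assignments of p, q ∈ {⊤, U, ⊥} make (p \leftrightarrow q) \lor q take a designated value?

Designated under: (p=⊤, q=⊤); (p=U, q=⊤); (p=⊥, q=⊤); (p=⊥, q=⊥).

4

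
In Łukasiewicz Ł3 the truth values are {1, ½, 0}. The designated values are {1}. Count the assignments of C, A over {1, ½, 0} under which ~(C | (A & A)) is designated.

Designated under: (C=0, A=0).

1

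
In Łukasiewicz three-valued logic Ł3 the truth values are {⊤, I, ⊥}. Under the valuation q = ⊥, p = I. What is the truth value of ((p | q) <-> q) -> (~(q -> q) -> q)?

p | q = I | ⊥ = I
(p | q) <-> q = I <-> ⊥ = I
q -> q = ⊥ -> ⊥ = ⊤
~(q -> q) = ~⊤ = ⊥
~(q -> q) -> q = ⊥ -> ⊥ = ⊤
((p | q) <-> q) -> (~(q -> q) -> q) = I -> ⊤ = ⊤

⊤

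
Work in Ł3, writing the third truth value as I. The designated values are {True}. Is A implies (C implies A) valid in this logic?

Yes

Every assignment of A, C over {True, I, False} gives a value in {True}.
In particular, with A=I, C=I: A implies (C implies A) = True.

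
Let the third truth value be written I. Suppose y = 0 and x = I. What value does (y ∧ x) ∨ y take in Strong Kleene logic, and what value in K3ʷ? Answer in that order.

In Strong Kleene logic: y ∧ x = 0 ∧ I = 0
(y ∧ x) ∨ y = 0 ∨ 0 = 0
In K3ʷ: y ∧ x = 0 ∧ I = I
(y ∧ x) ∨ y = I ∨ 0 = I
They differ because Strong Kleene logic and K3ʷ treat I differently under the binary connectives.

0; I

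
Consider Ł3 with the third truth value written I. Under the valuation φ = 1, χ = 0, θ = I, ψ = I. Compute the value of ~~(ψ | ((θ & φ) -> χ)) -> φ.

1

θ & φ = I & 1 = I
(θ & φ) -> χ = I -> 0 = I  [min(1, 1−½+0)]
ψ | ((θ & φ) -> χ) = I | I = I
~(ψ | ((θ & φ) -> χ)) = ~I = I
~~(ψ | ((θ & φ) -> χ)) = ~I = I
~~(ψ | ((θ & φ) -> χ)) -> φ = I -> 1 = 1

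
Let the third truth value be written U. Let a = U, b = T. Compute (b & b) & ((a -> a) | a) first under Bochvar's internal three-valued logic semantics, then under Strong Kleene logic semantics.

U; U

In Bochvar's internal three-valued logic: b & b = T & T = T
a -> a = U -> U = U  [any arg is the third value ⇒ result is the third value]
(a -> a) | a = U | U = U
(b & b) & ((a -> a) | a) = T & U = U
In Strong Kleene logic: b & b = T & T = T
a -> a = U -> U = U  [~U | U]
(a -> a) | a = U | U = U
(b & b) & ((a -> a) | a) = T & U = U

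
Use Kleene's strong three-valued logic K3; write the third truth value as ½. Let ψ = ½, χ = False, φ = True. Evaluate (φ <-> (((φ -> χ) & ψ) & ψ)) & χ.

False

φ -> χ = True -> False = False
(φ -> χ) & ψ = False & ½ = False
((φ -> χ) & ψ) & ψ = False & ½ = False
φ <-> (((φ -> χ) & ψ) & ψ) = True <-> False = False
(φ <-> (((φ -> χ) & ψ) & ψ)) & χ = False & False = False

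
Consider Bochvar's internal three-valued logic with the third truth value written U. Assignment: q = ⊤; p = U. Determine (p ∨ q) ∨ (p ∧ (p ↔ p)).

p ∨ q = U ∨ ⊤ = U
p ↔ p = U ↔ U = U
p ∧ (p ↔ p) = U ∧ U = U
(p ∨ q) ∨ (p ∧ (p ↔ p)) = U ∨ U = U

U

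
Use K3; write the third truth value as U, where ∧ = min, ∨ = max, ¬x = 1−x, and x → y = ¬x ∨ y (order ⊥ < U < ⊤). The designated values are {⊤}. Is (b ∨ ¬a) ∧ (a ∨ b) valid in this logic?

Countermodel: b=U, a=⊤ gives U, which is not designated.

No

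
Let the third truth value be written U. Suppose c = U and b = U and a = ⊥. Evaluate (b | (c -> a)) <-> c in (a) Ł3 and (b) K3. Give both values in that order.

In Ł3: c -> a = U -> ⊥ = U  [min(1, 1−½+0)]
b | (c -> a) = U | U = U
(b | (c -> a)) <-> c = U <-> U = ⊤
In K3: c -> a = U -> ⊥ = U
b | (c -> a) = U | U = U
(b | (c -> a)) <-> c = U <-> U = U
They differ because Ł3 and K3 treat U differently under implication.

⊤; U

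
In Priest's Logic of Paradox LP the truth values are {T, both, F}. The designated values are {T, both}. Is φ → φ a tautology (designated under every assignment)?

Every assignment of φ over {T, both, F} gives a value in {T, both}.
In particular, with φ=both: φ → φ = both.

Yes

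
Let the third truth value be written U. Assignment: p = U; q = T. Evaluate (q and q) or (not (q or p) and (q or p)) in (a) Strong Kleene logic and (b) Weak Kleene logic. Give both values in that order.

T; U

In Strong Kleene logic: q and q = T and T = T
q or p = T or U = T
not (q or p) = not T = F
q or p = T or U = T
not (q or p) and (q or p) = F and T = F
(q and q) or (not (q or p) and (q or p)) = T or F = T
In Weak Kleene logic: q and q = T and T = T
q or p = T or U = U
not (q or p) = not U = U
q or p = T or U = U
not (q or p) and (q or p) = U and U = U
(q and q) or (not (q or p) and (q or p)) = T or U = U
They differ because Strong Kleene logic and Weak Kleene logic treat U differently under the binary connectives.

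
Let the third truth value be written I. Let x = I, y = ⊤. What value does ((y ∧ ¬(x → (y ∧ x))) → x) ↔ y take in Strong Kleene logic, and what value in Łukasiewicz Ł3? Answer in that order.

In Strong Kleene logic: y ∧ x = ⊤ ∧ I = I
x → (y ∧ x) = I → I = I
¬(x → (y ∧ x)) = ¬I = I
y ∧ ¬(x → (y ∧ x)) = ⊤ ∧ I = I
(y ∧ ¬(x → (y ∧ x))) → x = I → I = I
((y ∧ ¬(x → (y ∧ x))) → x) ↔ y = I ↔ ⊤ = I
In Łukasiewicz Ł3: y ∧ x = ⊤ ∧ I = I
x → (y ∧ x) = I → I = ⊤  [min(1, 1−½+½)]
¬(x → (y ∧ x)) = ¬⊤ = ⊥
y ∧ ¬(x → (y ∧ x)) = ⊤ ∧ ⊥ = ⊥
(y ∧ ¬(x → (y ∧ x))) → x = ⊥ → I = ⊤
((y ∧ ¬(x → (y ∧ x))) → x) ↔ y = ⊤ ↔ ⊤ = ⊤
They differ because Strong Kleene logic and Łukasiewicz Ł3 treat I differently under implication.

I; ⊤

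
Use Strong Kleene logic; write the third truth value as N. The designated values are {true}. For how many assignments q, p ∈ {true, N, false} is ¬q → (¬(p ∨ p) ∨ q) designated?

Of the 9 assignments, 5 give a value in {true}.

5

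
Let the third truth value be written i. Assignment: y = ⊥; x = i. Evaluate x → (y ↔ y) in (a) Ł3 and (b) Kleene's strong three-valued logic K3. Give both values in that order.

In Ł3: y ↔ y = ⊥ ↔ ⊥ = ⊤
x → (y ↔ y) = i → ⊤ = ⊤
In Kleene's strong three-valued logic K3: y ↔ y = ⊥ ↔ ⊥ = ⊤
x → (y ↔ y) = i → ⊤ = ⊤  [¬i ∨ ⊤]

⊤; ⊤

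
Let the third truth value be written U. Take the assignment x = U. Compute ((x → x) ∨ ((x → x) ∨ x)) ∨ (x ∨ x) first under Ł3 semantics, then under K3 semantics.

1; U

In Ł3: x → x = U → U = 1  [min(1, 1−½+½)]
x → x = U → U = 1
(x → x) ∨ x = 1 ∨ U = 1
(x → x) ∨ ((x → x) ∨ x) = 1 ∨ 1 = 1
x ∨ x = U ∨ U = U
((x → x) ∨ ((x → x) ∨ x)) ∨ (x ∨ x) = 1 ∨ U = 1
In K3: x → x = U → U = U  [¬U ∨ U]
x → x = U → U = U
(x → x) ∨ x = U ∨ U = U
(x → x) ∨ ((x → x) ∨ x) = U ∨ U = U
x ∨ x = U ∨ U = U
((x → x) ∨ ((x → x) ∨ x)) ∨ (x ∨ x) = U ∨ U = U
They differ because Ł3 and K3 treat U differently under implication.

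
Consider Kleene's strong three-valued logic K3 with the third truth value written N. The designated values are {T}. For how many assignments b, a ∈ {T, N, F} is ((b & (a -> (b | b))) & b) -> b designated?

6

Of the 9 assignments, 6 give a value in {T}.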